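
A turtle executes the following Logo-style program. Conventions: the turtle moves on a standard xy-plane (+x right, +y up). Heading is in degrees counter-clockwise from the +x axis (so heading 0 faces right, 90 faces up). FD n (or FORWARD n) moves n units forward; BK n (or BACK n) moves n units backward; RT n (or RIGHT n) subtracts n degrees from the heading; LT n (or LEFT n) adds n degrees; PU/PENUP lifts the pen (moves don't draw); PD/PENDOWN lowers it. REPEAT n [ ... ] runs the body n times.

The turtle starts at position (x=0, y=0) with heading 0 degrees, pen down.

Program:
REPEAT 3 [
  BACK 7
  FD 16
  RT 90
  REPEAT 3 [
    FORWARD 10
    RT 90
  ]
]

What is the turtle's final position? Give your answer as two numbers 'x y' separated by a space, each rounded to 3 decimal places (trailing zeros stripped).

Executing turtle program step by step:
Start: pos=(0,0), heading=0, pen down
REPEAT 3 [
  -- iteration 1/3 --
  BK 7: (0,0) -> (-7,0) [heading=0, draw]
  FD 16: (-7,0) -> (9,0) [heading=0, draw]
  RT 90: heading 0 -> 270
  REPEAT 3 [
    -- iteration 1/3 --
    FD 10: (9,0) -> (9,-10) [heading=270, draw]
    RT 90: heading 270 -> 180
    -- iteration 2/3 --
    FD 10: (9,-10) -> (-1,-10) [heading=180, draw]
    RT 90: heading 180 -> 90
    -- iteration 3/3 --
    FD 10: (-1,-10) -> (-1,0) [heading=90, draw]
    RT 90: heading 90 -> 0
  ]
  -- iteration 2/3 --
  BK 7: (-1,0) -> (-8,0) [heading=0, draw]
  FD 16: (-8,0) -> (8,0) [heading=0, draw]
  RT 90: heading 0 -> 270
  REPEAT 3 [
    -- iteration 1/3 --
    FD 10: (8,0) -> (8,-10) [heading=270, draw]
    RT 90: heading 270 -> 180
    -- iteration 2/3 --
    FD 10: (8,-10) -> (-2,-10) [heading=180, draw]
    RT 90: heading 180 -> 90
    -- iteration 3/3 --
    FD 10: (-2,-10) -> (-2,0) [heading=90, draw]
    RT 90: heading 90 -> 0
  ]
  -- iteration 3/3 --
  BK 7: (-2,0) -> (-9,0) [heading=0, draw]
  FD 16: (-9,0) -> (7,0) [heading=0, draw]
  RT 90: heading 0 -> 270
  REPEAT 3 [
    -- iteration 1/3 --
    FD 10: (7,0) -> (7,-10) [heading=270, draw]
    RT 90: heading 270 -> 180
    -- iteration 2/3 --
    FD 10: (7,-10) -> (-3,-10) [heading=180, draw]
    RT 90: heading 180 -> 90
    -- iteration 3/3 --
    FD 10: (-3,-10) -> (-3,0) [heading=90, draw]
    RT 90: heading 90 -> 0
  ]
]
Final: pos=(-3,0), heading=0, 15 segment(s) drawn

Answer: -3 0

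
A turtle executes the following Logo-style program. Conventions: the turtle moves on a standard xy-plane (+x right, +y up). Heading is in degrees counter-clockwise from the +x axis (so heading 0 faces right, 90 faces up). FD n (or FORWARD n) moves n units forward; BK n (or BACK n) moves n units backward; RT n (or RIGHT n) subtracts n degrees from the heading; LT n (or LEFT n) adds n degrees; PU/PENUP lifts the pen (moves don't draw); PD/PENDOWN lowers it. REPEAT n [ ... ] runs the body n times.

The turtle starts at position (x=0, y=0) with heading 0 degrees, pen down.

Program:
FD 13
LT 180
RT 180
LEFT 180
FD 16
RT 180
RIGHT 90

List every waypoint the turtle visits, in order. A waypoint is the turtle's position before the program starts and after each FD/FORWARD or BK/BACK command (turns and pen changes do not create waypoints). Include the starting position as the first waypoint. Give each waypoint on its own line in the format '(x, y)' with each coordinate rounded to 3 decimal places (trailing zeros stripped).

Answer: (0, 0)
(13, 0)
(-3, 0)

Derivation:
Executing turtle program step by step:
Start: pos=(0,0), heading=0, pen down
FD 13: (0,0) -> (13,0) [heading=0, draw]
LT 180: heading 0 -> 180
RT 180: heading 180 -> 0
LT 180: heading 0 -> 180
FD 16: (13,0) -> (-3,0) [heading=180, draw]
RT 180: heading 180 -> 0
RT 90: heading 0 -> 270
Final: pos=(-3,0), heading=270, 2 segment(s) drawn
Waypoints (3 total):
(0, 0)
(13, 0)
(-3, 0)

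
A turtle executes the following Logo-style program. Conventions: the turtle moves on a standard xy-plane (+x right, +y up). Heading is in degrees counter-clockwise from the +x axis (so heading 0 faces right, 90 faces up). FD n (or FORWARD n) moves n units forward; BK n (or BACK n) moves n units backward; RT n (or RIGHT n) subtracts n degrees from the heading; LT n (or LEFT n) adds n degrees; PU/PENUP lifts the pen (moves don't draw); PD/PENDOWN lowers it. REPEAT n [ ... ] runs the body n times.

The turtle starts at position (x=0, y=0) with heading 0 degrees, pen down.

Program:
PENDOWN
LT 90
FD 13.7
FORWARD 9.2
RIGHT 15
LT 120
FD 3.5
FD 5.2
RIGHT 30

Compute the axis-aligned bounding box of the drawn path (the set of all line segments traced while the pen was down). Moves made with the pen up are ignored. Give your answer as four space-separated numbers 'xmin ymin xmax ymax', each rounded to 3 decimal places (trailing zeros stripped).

Executing turtle program step by step:
Start: pos=(0,0), heading=0, pen down
PD: pen down
LT 90: heading 0 -> 90
FD 13.7: (0,0) -> (0,13.7) [heading=90, draw]
FD 9.2: (0,13.7) -> (0,22.9) [heading=90, draw]
RT 15: heading 90 -> 75
LT 120: heading 75 -> 195
FD 3.5: (0,22.9) -> (-3.381,21.994) [heading=195, draw]
FD 5.2: (-3.381,21.994) -> (-8.404,20.648) [heading=195, draw]
RT 30: heading 195 -> 165
Final: pos=(-8.404,20.648), heading=165, 4 segment(s) drawn

Segment endpoints: x in {-8.404, -3.381, 0, 0, 0}, y in {0, 13.7, 20.648, 21.994, 22.9}
xmin=-8.404, ymin=0, xmax=0, ymax=22.9

Answer: -8.404 0 0 22.9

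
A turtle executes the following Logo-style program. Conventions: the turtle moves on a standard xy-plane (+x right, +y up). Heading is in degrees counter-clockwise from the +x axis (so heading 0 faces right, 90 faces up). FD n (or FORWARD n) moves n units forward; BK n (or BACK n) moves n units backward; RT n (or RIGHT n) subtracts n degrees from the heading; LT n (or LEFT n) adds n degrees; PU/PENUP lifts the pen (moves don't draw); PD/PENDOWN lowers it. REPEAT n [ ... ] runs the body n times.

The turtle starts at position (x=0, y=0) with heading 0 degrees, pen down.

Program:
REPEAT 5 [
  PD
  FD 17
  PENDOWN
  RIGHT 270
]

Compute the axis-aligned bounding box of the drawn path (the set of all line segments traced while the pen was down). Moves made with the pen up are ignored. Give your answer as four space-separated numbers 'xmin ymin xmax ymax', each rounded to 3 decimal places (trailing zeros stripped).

Executing turtle program step by step:
Start: pos=(0,0), heading=0, pen down
REPEAT 5 [
  -- iteration 1/5 --
  PD: pen down
  FD 17: (0,0) -> (17,0) [heading=0, draw]
  PD: pen down
  RT 270: heading 0 -> 90
  -- iteration 2/5 --
  PD: pen down
  FD 17: (17,0) -> (17,17) [heading=90, draw]
  PD: pen down
  RT 270: heading 90 -> 180
  -- iteration 3/5 --
  PD: pen down
  FD 17: (17,17) -> (0,17) [heading=180, draw]
  PD: pen down
  RT 270: heading 180 -> 270
  -- iteration 4/5 --
  PD: pen down
  FD 17: (0,17) -> (0,0) [heading=270, draw]
  PD: pen down
  RT 270: heading 270 -> 0
  -- iteration 5/5 --
  PD: pen down
  FD 17: (0,0) -> (17,0) [heading=0, draw]
  PD: pen down
  RT 270: heading 0 -> 90
]
Final: pos=(17,0), heading=90, 5 segment(s) drawn

Segment endpoints: x in {0, 0, 0, 17, 17, 17}, y in {0, 0, 0, 17, 17}
xmin=0, ymin=0, xmax=17, ymax=17

Answer: 0 0 17 17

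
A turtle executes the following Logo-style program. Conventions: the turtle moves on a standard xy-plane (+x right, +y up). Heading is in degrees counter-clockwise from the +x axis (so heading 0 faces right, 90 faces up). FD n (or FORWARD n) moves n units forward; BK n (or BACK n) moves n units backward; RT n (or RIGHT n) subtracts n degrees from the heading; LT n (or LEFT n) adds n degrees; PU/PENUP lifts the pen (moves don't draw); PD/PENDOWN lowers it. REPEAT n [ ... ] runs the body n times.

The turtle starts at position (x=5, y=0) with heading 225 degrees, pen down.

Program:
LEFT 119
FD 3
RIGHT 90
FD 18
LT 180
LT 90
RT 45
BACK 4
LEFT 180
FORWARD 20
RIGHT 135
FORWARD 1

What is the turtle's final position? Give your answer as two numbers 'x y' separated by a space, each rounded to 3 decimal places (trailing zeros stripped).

Answer: 13.596 -38.845

Derivation:
Executing turtle program step by step:
Start: pos=(5,0), heading=225, pen down
LT 119: heading 225 -> 344
FD 3: (5,0) -> (7.884,-0.827) [heading=344, draw]
RT 90: heading 344 -> 254
FD 18: (7.884,-0.827) -> (2.922,-18.13) [heading=254, draw]
LT 180: heading 254 -> 74
LT 90: heading 74 -> 164
RT 45: heading 164 -> 119
BK 4: (2.922,-18.13) -> (4.862,-21.628) [heading=119, draw]
LT 180: heading 119 -> 299
FD 20: (4.862,-21.628) -> (14.558,-39.12) [heading=299, draw]
RT 135: heading 299 -> 164
FD 1: (14.558,-39.12) -> (13.596,-38.845) [heading=164, draw]
Final: pos=(13.596,-38.845), heading=164, 5 segment(s) drawn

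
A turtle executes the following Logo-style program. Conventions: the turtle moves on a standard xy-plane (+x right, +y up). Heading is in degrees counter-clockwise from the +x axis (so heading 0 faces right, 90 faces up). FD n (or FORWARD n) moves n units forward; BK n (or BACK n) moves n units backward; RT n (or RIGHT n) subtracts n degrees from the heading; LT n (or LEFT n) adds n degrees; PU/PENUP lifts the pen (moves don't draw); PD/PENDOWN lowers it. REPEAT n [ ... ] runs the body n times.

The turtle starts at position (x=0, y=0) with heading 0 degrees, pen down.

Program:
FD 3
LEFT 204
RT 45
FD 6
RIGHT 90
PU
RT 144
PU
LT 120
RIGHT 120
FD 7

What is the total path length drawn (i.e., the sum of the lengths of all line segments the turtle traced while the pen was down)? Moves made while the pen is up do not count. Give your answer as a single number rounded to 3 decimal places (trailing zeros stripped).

Answer: 9

Derivation:
Executing turtle program step by step:
Start: pos=(0,0), heading=0, pen down
FD 3: (0,0) -> (3,0) [heading=0, draw]
LT 204: heading 0 -> 204
RT 45: heading 204 -> 159
FD 6: (3,0) -> (-2.601,2.15) [heading=159, draw]
RT 90: heading 159 -> 69
PU: pen up
RT 144: heading 69 -> 285
PU: pen up
LT 120: heading 285 -> 45
RT 120: heading 45 -> 285
FD 7: (-2.601,2.15) -> (-0.79,-4.611) [heading=285, move]
Final: pos=(-0.79,-4.611), heading=285, 2 segment(s) drawn

Segment lengths:
  seg 1: (0,0) -> (3,0), length = 3
  seg 2: (3,0) -> (-2.601,2.15), length = 6
Total = 9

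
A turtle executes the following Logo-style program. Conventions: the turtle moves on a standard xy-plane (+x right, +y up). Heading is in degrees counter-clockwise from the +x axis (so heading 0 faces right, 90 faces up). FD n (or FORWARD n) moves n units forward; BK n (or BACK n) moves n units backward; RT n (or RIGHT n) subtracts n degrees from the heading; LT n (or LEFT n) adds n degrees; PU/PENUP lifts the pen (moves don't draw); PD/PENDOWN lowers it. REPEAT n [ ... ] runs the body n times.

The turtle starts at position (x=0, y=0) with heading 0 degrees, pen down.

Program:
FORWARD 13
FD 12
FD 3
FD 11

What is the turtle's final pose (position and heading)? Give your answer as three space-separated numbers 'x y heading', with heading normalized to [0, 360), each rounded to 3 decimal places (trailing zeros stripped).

Executing turtle program step by step:
Start: pos=(0,0), heading=0, pen down
FD 13: (0,0) -> (13,0) [heading=0, draw]
FD 12: (13,0) -> (25,0) [heading=0, draw]
FD 3: (25,0) -> (28,0) [heading=0, draw]
FD 11: (28,0) -> (39,0) [heading=0, draw]
Final: pos=(39,0), heading=0, 4 segment(s) drawn

Answer: 39 0 0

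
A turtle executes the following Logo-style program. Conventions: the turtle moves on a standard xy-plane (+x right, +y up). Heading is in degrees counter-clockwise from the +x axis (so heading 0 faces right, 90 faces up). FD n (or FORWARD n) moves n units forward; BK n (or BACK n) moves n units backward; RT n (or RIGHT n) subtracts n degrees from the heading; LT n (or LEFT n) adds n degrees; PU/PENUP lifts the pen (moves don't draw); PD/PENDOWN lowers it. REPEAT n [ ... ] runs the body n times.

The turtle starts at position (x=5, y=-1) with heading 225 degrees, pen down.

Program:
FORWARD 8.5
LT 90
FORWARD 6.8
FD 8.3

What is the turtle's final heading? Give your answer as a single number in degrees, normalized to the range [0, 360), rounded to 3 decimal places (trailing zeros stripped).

Answer: 315

Derivation:
Executing turtle program step by step:
Start: pos=(5,-1), heading=225, pen down
FD 8.5: (5,-1) -> (-1.01,-7.01) [heading=225, draw]
LT 90: heading 225 -> 315
FD 6.8: (-1.01,-7.01) -> (3.798,-11.819) [heading=315, draw]
FD 8.3: (3.798,-11.819) -> (9.667,-17.688) [heading=315, draw]
Final: pos=(9.667,-17.688), heading=315, 3 segment(s) drawn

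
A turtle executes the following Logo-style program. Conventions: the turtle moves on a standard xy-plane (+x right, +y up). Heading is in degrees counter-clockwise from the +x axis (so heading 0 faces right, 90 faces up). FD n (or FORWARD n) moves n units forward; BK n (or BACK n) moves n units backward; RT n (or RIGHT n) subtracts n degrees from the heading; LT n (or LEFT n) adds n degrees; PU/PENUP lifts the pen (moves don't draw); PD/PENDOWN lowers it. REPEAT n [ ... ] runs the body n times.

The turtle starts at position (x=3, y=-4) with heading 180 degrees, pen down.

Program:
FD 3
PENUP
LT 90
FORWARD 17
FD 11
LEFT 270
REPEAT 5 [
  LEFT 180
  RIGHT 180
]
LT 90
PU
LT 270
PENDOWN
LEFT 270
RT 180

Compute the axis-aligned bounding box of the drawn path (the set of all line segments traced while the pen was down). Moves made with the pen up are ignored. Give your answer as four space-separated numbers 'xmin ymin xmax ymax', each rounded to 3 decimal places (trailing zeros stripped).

Executing turtle program step by step:
Start: pos=(3,-4), heading=180, pen down
FD 3: (3,-4) -> (0,-4) [heading=180, draw]
PU: pen up
LT 90: heading 180 -> 270
FD 17: (0,-4) -> (0,-21) [heading=270, move]
FD 11: (0,-21) -> (0,-32) [heading=270, move]
LT 270: heading 270 -> 180
REPEAT 5 [
  -- iteration 1/5 --
  LT 180: heading 180 -> 0
  RT 180: heading 0 -> 180
  -- iteration 2/5 --
  LT 180: heading 180 -> 0
  RT 180: heading 0 -> 180
  -- iteration 3/5 --
  LT 180: heading 180 -> 0
  RT 180: heading 0 -> 180
  -- iteration 4/5 --
  LT 180: heading 180 -> 0
  RT 180: heading 0 -> 180
  -- iteration 5/5 --
  LT 180: heading 180 -> 0
  RT 180: heading 0 -> 180
]
LT 90: heading 180 -> 270
PU: pen up
LT 270: heading 270 -> 180
PD: pen down
LT 270: heading 180 -> 90
RT 180: heading 90 -> 270
Final: pos=(0,-32), heading=270, 1 segment(s) drawn

Segment endpoints: x in {0, 3}, y in {-4, -4}
xmin=0, ymin=-4, xmax=3, ymax=-4

Answer: 0 -4 3 -4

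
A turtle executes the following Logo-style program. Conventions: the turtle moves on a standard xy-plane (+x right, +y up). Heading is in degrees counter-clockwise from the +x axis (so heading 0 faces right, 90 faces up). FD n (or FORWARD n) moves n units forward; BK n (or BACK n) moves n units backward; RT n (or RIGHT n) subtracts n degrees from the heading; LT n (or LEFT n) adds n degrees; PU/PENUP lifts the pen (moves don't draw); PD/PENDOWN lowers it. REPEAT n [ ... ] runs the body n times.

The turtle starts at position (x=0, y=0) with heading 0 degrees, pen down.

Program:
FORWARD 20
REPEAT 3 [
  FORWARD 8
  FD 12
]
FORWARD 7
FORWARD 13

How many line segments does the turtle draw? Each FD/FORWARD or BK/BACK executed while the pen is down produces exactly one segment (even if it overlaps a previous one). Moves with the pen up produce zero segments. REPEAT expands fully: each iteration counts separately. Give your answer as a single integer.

Answer: 9

Derivation:
Executing turtle program step by step:
Start: pos=(0,0), heading=0, pen down
FD 20: (0,0) -> (20,0) [heading=0, draw]
REPEAT 3 [
  -- iteration 1/3 --
  FD 8: (20,0) -> (28,0) [heading=0, draw]
  FD 12: (28,0) -> (40,0) [heading=0, draw]
  -- iteration 2/3 --
  FD 8: (40,0) -> (48,0) [heading=0, draw]
  FD 12: (48,0) -> (60,0) [heading=0, draw]
  -- iteration 3/3 --
  FD 8: (60,0) -> (68,0) [heading=0, draw]
  FD 12: (68,0) -> (80,0) [heading=0, draw]
]
FD 7: (80,0) -> (87,0) [heading=0, draw]
FD 13: (87,0) -> (100,0) [heading=0, draw]
Final: pos=(100,0), heading=0, 9 segment(s) drawn
Segments drawn: 9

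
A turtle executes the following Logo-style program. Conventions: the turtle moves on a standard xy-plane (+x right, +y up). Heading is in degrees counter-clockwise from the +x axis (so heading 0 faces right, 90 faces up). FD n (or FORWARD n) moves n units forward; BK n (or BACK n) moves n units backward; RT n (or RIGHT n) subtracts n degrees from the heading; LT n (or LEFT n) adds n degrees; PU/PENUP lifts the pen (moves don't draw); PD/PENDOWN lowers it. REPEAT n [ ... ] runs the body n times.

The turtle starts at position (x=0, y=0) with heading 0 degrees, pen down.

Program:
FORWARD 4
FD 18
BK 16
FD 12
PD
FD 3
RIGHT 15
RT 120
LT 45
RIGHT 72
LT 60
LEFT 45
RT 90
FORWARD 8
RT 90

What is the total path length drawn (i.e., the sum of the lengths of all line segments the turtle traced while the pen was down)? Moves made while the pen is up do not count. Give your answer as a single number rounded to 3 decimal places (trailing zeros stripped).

Answer: 61

Derivation:
Executing turtle program step by step:
Start: pos=(0,0), heading=0, pen down
FD 4: (0,0) -> (4,0) [heading=0, draw]
FD 18: (4,0) -> (22,0) [heading=0, draw]
BK 16: (22,0) -> (6,0) [heading=0, draw]
FD 12: (6,0) -> (18,0) [heading=0, draw]
PD: pen down
FD 3: (18,0) -> (21,0) [heading=0, draw]
RT 15: heading 0 -> 345
RT 120: heading 345 -> 225
LT 45: heading 225 -> 270
RT 72: heading 270 -> 198
LT 60: heading 198 -> 258
LT 45: heading 258 -> 303
RT 90: heading 303 -> 213
FD 8: (21,0) -> (14.291,-4.357) [heading=213, draw]
RT 90: heading 213 -> 123
Final: pos=(14.291,-4.357), heading=123, 6 segment(s) drawn

Segment lengths:
  seg 1: (0,0) -> (4,0), length = 4
  seg 2: (4,0) -> (22,0), length = 18
  seg 3: (22,0) -> (6,0), length = 16
  seg 4: (6,0) -> (18,0), length = 12
  seg 5: (18,0) -> (21,0), length = 3
  seg 6: (21,0) -> (14.291,-4.357), length = 8
Total = 61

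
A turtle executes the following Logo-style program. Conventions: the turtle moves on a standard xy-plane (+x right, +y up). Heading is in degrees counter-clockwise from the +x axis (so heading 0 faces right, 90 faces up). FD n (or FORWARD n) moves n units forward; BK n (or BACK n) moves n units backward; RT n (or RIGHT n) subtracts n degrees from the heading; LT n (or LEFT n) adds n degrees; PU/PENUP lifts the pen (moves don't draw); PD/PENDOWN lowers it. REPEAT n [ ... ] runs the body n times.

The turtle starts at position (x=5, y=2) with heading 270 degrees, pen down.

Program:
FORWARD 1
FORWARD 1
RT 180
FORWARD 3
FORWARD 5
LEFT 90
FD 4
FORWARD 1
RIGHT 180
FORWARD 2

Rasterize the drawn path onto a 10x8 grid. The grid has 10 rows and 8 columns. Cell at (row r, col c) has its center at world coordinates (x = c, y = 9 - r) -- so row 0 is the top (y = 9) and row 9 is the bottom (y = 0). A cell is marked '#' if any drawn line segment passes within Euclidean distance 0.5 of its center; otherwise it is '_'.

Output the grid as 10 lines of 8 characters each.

Answer: ________
######__
_____#__
_____#__
_____#__
_____#__
_____#__
_____#__
_____#__
_____#__

Derivation:
Segment 0: (5,2) -> (5,1)
Segment 1: (5,1) -> (5,0)
Segment 2: (5,0) -> (5,3)
Segment 3: (5,3) -> (5,8)
Segment 4: (5,8) -> (1,8)
Segment 5: (1,8) -> (0,8)
Segment 6: (0,8) -> (2,8)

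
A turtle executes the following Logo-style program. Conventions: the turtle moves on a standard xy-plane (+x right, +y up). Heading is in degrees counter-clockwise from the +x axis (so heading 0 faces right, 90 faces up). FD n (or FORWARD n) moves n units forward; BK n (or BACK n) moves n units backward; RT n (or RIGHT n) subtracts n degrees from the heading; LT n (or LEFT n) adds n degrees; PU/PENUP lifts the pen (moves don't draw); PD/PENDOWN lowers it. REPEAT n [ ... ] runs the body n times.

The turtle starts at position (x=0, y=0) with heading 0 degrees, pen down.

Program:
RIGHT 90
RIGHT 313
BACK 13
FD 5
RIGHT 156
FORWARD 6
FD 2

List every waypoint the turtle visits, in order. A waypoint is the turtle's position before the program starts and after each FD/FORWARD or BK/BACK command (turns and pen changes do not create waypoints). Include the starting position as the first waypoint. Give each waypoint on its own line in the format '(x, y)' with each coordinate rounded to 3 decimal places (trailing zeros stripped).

Answer: (0, 0)
(-9.508, 8.866)
(-5.851, 5.456)
(-11.524, 7.409)
(-13.415, 8.061)

Derivation:
Executing turtle program step by step:
Start: pos=(0,0), heading=0, pen down
RT 90: heading 0 -> 270
RT 313: heading 270 -> 317
BK 13: (0,0) -> (-9.508,8.866) [heading=317, draw]
FD 5: (-9.508,8.866) -> (-5.851,5.456) [heading=317, draw]
RT 156: heading 317 -> 161
FD 6: (-5.851,5.456) -> (-11.524,7.409) [heading=161, draw]
FD 2: (-11.524,7.409) -> (-13.415,8.061) [heading=161, draw]
Final: pos=(-13.415,8.061), heading=161, 4 segment(s) drawn
Waypoints (5 total):
(0, 0)
(-9.508, 8.866)
(-5.851, 5.456)
(-11.524, 7.409)
(-13.415, 8.061)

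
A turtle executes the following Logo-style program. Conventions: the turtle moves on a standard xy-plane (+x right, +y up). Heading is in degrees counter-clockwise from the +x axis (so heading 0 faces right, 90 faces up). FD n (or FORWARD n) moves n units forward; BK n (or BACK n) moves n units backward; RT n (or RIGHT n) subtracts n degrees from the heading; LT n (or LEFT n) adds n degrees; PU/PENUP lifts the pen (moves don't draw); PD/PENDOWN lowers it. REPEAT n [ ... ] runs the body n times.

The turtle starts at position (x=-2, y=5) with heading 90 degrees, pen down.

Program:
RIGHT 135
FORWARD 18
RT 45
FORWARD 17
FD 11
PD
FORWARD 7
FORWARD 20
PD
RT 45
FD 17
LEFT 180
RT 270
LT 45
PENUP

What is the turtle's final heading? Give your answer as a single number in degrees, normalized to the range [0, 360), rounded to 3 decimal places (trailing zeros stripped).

Executing turtle program step by step:
Start: pos=(-2,5), heading=90, pen down
RT 135: heading 90 -> 315
FD 18: (-2,5) -> (10.728,-7.728) [heading=315, draw]
RT 45: heading 315 -> 270
FD 17: (10.728,-7.728) -> (10.728,-24.728) [heading=270, draw]
FD 11: (10.728,-24.728) -> (10.728,-35.728) [heading=270, draw]
PD: pen down
FD 7: (10.728,-35.728) -> (10.728,-42.728) [heading=270, draw]
FD 20: (10.728,-42.728) -> (10.728,-62.728) [heading=270, draw]
PD: pen down
RT 45: heading 270 -> 225
FD 17: (10.728,-62.728) -> (-1.293,-74.749) [heading=225, draw]
LT 180: heading 225 -> 45
RT 270: heading 45 -> 135
LT 45: heading 135 -> 180
PU: pen up
Final: pos=(-1.293,-74.749), heading=180, 6 segment(s) drawn

Answer: 180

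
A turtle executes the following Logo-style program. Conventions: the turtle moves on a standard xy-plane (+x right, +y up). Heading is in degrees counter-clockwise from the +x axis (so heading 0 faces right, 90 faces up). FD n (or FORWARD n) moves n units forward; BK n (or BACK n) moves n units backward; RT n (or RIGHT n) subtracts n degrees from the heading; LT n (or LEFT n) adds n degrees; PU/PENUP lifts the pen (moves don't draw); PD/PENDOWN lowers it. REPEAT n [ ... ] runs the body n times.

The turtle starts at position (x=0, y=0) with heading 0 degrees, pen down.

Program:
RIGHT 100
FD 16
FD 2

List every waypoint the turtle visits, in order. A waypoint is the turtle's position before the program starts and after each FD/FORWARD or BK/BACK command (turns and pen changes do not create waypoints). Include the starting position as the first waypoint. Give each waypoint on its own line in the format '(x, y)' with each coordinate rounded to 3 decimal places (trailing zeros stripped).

Answer: (0, 0)
(-2.778, -15.757)
(-3.126, -17.727)

Derivation:
Executing turtle program step by step:
Start: pos=(0,0), heading=0, pen down
RT 100: heading 0 -> 260
FD 16: (0,0) -> (-2.778,-15.757) [heading=260, draw]
FD 2: (-2.778,-15.757) -> (-3.126,-17.727) [heading=260, draw]
Final: pos=(-3.126,-17.727), heading=260, 2 segment(s) drawn
Waypoints (3 total):
(0, 0)
(-2.778, -15.757)
(-3.126, -17.727)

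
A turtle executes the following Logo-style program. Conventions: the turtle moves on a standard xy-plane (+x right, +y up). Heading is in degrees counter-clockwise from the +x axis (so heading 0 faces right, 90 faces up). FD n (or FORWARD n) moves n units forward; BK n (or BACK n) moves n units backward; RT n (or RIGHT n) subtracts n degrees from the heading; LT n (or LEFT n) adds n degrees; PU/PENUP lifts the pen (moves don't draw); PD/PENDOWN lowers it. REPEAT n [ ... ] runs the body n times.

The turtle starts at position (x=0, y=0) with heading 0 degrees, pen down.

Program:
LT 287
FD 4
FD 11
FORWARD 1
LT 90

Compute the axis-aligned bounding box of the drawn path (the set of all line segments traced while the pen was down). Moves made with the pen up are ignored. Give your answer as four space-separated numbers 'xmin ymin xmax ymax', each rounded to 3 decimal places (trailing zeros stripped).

Executing turtle program step by step:
Start: pos=(0,0), heading=0, pen down
LT 287: heading 0 -> 287
FD 4: (0,0) -> (1.169,-3.825) [heading=287, draw]
FD 11: (1.169,-3.825) -> (4.386,-14.345) [heading=287, draw]
FD 1: (4.386,-14.345) -> (4.678,-15.301) [heading=287, draw]
LT 90: heading 287 -> 17
Final: pos=(4.678,-15.301), heading=17, 3 segment(s) drawn

Segment endpoints: x in {0, 1.169, 4.386, 4.678}, y in {-15.301, -14.345, -3.825, 0}
xmin=0, ymin=-15.301, xmax=4.678, ymax=0

Answer: 0 -15.301 4.678 0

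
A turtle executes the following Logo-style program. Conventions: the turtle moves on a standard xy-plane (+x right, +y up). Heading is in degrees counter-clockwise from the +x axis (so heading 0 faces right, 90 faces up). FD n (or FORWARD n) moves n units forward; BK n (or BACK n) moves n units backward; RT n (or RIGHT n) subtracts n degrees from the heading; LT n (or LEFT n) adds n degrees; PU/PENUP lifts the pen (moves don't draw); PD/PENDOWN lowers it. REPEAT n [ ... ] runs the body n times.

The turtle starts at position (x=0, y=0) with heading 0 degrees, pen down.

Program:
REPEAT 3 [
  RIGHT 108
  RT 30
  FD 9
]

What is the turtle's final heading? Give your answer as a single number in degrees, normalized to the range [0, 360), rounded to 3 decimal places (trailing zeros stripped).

Executing turtle program step by step:
Start: pos=(0,0), heading=0, pen down
REPEAT 3 [
  -- iteration 1/3 --
  RT 108: heading 0 -> 252
  RT 30: heading 252 -> 222
  FD 9: (0,0) -> (-6.688,-6.022) [heading=222, draw]
  -- iteration 2/3 --
  RT 108: heading 222 -> 114
  RT 30: heading 114 -> 84
  FD 9: (-6.688,-6.022) -> (-5.748,2.929) [heading=84, draw]
  -- iteration 3/3 --
  RT 108: heading 84 -> 336
  RT 30: heading 336 -> 306
  FD 9: (-5.748,2.929) -> (-0.457,-4.353) [heading=306, draw]
]
Final: pos=(-0.457,-4.353), heading=306, 3 segment(s) drawn

Answer: 306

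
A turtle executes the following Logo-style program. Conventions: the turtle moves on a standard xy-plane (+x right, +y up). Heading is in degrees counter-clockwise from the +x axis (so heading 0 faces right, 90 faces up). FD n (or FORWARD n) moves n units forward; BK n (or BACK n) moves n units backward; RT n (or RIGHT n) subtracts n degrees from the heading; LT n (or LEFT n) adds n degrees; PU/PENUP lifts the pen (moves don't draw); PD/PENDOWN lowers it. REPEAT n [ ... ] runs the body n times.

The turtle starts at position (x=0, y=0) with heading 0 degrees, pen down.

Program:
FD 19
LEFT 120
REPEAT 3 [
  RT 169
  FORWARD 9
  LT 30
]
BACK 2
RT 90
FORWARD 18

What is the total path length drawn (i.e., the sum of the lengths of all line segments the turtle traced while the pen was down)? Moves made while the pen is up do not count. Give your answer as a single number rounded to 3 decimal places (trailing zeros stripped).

Answer: 66

Derivation:
Executing turtle program step by step:
Start: pos=(0,0), heading=0, pen down
FD 19: (0,0) -> (19,0) [heading=0, draw]
LT 120: heading 0 -> 120
REPEAT 3 [
  -- iteration 1/3 --
  RT 169: heading 120 -> 311
  FD 9: (19,0) -> (24.905,-6.792) [heading=311, draw]
  LT 30: heading 311 -> 341
  -- iteration 2/3 --
  RT 169: heading 341 -> 172
  FD 9: (24.905,-6.792) -> (15.992,-5.54) [heading=172, draw]
  LT 30: heading 172 -> 202
  -- iteration 3/3 --
  RT 169: heading 202 -> 33
  FD 9: (15.992,-5.54) -> (23.54,-0.638) [heading=33, draw]
  LT 30: heading 33 -> 63
]
BK 2: (23.54,-0.638) -> (22.632,-2.42) [heading=63, draw]
RT 90: heading 63 -> 333
FD 18: (22.632,-2.42) -> (38.67,-10.592) [heading=333, draw]
Final: pos=(38.67,-10.592), heading=333, 6 segment(s) drawn

Segment lengths:
  seg 1: (0,0) -> (19,0), length = 19
  seg 2: (19,0) -> (24.905,-6.792), length = 9
  seg 3: (24.905,-6.792) -> (15.992,-5.54), length = 9
  seg 4: (15.992,-5.54) -> (23.54,-0.638), length = 9
  seg 5: (23.54,-0.638) -> (22.632,-2.42), length = 2
  seg 6: (22.632,-2.42) -> (38.67,-10.592), length = 18
Total = 66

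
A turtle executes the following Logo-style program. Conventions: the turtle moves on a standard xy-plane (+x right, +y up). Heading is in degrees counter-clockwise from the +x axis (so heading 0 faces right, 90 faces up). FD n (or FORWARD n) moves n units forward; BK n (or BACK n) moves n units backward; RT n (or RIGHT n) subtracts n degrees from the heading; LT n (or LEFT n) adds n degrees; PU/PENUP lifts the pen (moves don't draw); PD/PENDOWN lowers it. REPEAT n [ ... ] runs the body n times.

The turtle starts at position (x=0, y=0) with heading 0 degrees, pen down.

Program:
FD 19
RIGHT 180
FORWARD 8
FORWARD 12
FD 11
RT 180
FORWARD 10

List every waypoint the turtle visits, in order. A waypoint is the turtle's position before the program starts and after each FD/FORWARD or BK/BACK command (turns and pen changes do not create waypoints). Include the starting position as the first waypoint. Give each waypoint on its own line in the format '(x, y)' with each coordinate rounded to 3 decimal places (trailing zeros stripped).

Answer: (0, 0)
(19, 0)
(11, 0)
(-1, 0)
(-12, 0)
(-2, 0)

Derivation:
Executing turtle program step by step:
Start: pos=(0,0), heading=0, pen down
FD 19: (0,0) -> (19,0) [heading=0, draw]
RT 180: heading 0 -> 180
FD 8: (19,0) -> (11,0) [heading=180, draw]
FD 12: (11,0) -> (-1,0) [heading=180, draw]
FD 11: (-1,0) -> (-12,0) [heading=180, draw]
RT 180: heading 180 -> 0
FD 10: (-12,0) -> (-2,0) [heading=0, draw]
Final: pos=(-2,0), heading=0, 5 segment(s) drawn
Waypoints (6 total):
(0, 0)
(19, 0)
(11, 0)
(-1, 0)
(-12, 0)
(-2, 0)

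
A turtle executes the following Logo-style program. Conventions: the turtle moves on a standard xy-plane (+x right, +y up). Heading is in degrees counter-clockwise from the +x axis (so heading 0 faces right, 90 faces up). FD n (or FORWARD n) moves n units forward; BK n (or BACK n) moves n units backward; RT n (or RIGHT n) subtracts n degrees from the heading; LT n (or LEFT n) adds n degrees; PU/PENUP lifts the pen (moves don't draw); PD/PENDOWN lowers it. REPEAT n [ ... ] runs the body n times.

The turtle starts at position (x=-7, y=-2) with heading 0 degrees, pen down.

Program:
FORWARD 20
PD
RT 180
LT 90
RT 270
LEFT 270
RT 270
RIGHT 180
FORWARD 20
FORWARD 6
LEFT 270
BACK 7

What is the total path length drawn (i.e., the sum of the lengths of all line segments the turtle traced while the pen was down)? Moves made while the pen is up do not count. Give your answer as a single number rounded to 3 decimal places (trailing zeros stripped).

Executing turtle program step by step:
Start: pos=(-7,-2), heading=0, pen down
FD 20: (-7,-2) -> (13,-2) [heading=0, draw]
PD: pen down
RT 180: heading 0 -> 180
LT 90: heading 180 -> 270
RT 270: heading 270 -> 0
LT 270: heading 0 -> 270
RT 270: heading 270 -> 0
RT 180: heading 0 -> 180
FD 20: (13,-2) -> (-7,-2) [heading=180, draw]
FD 6: (-7,-2) -> (-13,-2) [heading=180, draw]
LT 270: heading 180 -> 90
BK 7: (-13,-2) -> (-13,-9) [heading=90, draw]
Final: pos=(-13,-9), heading=90, 4 segment(s) drawn

Segment lengths:
  seg 1: (-7,-2) -> (13,-2), length = 20
  seg 2: (13,-2) -> (-7,-2), length = 20
  seg 3: (-7,-2) -> (-13,-2), length = 6
  seg 4: (-13,-2) -> (-13,-9), length = 7
Total = 53

Answer: 53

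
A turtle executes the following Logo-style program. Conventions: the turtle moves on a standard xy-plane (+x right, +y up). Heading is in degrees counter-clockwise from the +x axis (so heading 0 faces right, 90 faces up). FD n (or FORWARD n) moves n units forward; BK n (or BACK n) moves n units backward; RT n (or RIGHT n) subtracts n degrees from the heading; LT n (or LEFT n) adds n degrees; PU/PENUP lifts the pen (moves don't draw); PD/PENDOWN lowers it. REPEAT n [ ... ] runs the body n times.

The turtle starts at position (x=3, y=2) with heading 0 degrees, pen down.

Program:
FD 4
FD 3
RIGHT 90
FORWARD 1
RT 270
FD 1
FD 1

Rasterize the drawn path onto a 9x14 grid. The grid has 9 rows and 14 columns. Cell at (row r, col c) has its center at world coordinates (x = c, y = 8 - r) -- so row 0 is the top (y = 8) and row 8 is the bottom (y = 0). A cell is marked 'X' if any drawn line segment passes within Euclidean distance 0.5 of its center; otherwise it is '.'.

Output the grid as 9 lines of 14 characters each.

Answer: ..............
..............
..............
..............
..............
..............
...XXXXXXXX...
..........XXX.
..............

Derivation:
Segment 0: (3,2) -> (7,2)
Segment 1: (7,2) -> (10,2)
Segment 2: (10,2) -> (10,1)
Segment 3: (10,1) -> (11,1)
Segment 4: (11,1) -> (12,1)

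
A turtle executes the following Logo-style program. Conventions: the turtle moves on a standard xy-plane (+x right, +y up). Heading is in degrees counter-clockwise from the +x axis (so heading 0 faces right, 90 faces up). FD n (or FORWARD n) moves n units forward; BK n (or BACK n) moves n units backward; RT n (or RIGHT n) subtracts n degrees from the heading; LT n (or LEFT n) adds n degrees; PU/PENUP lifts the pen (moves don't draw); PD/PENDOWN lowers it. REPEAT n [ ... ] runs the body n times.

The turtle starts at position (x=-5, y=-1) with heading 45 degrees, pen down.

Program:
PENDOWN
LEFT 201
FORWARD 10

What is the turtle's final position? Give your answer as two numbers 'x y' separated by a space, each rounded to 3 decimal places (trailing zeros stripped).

Answer: -9.067 -10.135

Derivation:
Executing turtle program step by step:
Start: pos=(-5,-1), heading=45, pen down
PD: pen down
LT 201: heading 45 -> 246
FD 10: (-5,-1) -> (-9.067,-10.135) [heading=246, draw]
Final: pos=(-9.067,-10.135), heading=246, 1 segment(s) drawn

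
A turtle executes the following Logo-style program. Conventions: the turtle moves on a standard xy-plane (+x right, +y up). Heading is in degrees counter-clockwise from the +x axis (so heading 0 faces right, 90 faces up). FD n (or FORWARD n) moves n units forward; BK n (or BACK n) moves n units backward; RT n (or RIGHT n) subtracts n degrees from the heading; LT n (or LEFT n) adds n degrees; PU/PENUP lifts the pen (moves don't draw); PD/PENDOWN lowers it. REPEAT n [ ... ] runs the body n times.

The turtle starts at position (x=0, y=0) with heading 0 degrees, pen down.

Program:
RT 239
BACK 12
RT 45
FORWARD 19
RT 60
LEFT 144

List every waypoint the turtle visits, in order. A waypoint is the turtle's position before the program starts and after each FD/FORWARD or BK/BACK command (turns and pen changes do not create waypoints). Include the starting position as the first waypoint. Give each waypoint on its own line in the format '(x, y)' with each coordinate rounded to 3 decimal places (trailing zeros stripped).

Executing turtle program step by step:
Start: pos=(0,0), heading=0, pen down
RT 239: heading 0 -> 121
BK 12: (0,0) -> (6.18,-10.286) [heading=121, draw]
RT 45: heading 121 -> 76
FD 19: (6.18,-10.286) -> (10.777,8.15) [heading=76, draw]
RT 60: heading 76 -> 16
LT 144: heading 16 -> 160
Final: pos=(10.777,8.15), heading=160, 2 segment(s) drawn
Waypoints (3 total):
(0, 0)
(6.18, -10.286)
(10.777, 8.15)

Answer: (0, 0)
(6.18, -10.286)
(10.777, 8.15)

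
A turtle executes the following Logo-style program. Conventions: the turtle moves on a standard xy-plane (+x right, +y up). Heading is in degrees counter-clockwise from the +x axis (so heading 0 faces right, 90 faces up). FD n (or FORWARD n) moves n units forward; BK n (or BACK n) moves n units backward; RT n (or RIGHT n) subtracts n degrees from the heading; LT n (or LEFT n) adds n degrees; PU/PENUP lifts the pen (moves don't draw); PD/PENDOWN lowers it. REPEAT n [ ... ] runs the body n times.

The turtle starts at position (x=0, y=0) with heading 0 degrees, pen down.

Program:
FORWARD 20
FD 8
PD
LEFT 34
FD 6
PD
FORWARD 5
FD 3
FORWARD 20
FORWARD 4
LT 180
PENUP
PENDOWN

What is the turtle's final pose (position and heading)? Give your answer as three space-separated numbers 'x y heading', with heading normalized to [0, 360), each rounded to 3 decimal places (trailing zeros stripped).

Answer: 59.503 21.249 214

Derivation:
Executing turtle program step by step:
Start: pos=(0,0), heading=0, pen down
FD 20: (0,0) -> (20,0) [heading=0, draw]
FD 8: (20,0) -> (28,0) [heading=0, draw]
PD: pen down
LT 34: heading 0 -> 34
FD 6: (28,0) -> (32.974,3.355) [heading=34, draw]
PD: pen down
FD 5: (32.974,3.355) -> (37.119,6.151) [heading=34, draw]
FD 3: (37.119,6.151) -> (39.607,7.829) [heading=34, draw]
FD 20: (39.607,7.829) -> (56.187,19.013) [heading=34, draw]
FD 4: (56.187,19.013) -> (59.503,21.249) [heading=34, draw]
LT 180: heading 34 -> 214
PU: pen up
PD: pen down
Final: pos=(59.503,21.249), heading=214, 7 segment(s) drawn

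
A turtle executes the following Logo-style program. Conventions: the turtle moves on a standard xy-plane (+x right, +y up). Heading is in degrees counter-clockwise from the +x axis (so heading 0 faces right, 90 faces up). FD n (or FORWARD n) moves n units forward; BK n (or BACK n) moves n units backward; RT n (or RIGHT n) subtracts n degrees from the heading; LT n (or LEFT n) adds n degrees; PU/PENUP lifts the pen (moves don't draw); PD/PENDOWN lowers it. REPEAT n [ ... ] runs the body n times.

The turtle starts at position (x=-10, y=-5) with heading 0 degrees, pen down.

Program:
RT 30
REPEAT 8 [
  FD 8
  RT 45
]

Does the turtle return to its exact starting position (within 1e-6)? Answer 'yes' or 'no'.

Answer: yes

Derivation:
Executing turtle program step by step:
Start: pos=(-10,-5), heading=0, pen down
RT 30: heading 0 -> 330
REPEAT 8 [
  -- iteration 1/8 --
  FD 8: (-10,-5) -> (-3.072,-9) [heading=330, draw]
  RT 45: heading 330 -> 285
  -- iteration 2/8 --
  FD 8: (-3.072,-9) -> (-1.001,-16.727) [heading=285, draw]
  RT 45: heading 285 -> 240
  -- iteration 3/8 --
  FD 8: (-1.001,-16.727) -> (-5.001,-23.656) [heading=240, draw]
  RT 45: heading 240 -> 195
  -- iteration 4/8 --
  FD 8: (-5.001,-23.656) -> (-12.729,-25.726) [heading=195, draw]
  RT 45: heading 195 -> 150
  -- iteration 5/8 --
  FD 8: (-12.729,-25.726) -> (-19.657,-21.726) [heading=150, draw]
  RT 45: heading 150 -> 105
  -- iteration 6/8 --
  FD 8: (-19.657,-21.726) -> (-21.727,-13.999) [heading=105, draw]
  RT 45: heading 105 -> 60
  -- iteration 7/8 --
  FD 8: (-21.727,-13.999) -> (-17.727,-7.071) [heading=60, draw]
  RT 45: heading 60 -> 15
  -- iteration 8/8 --
  FD 8: (-17.727,-7.071) -> (-10,-5) [heading=15, draw]
  RT 45: heading 15 -> 330
]
Final: pos=(-10,-5), heading=330, 8 segment(s) drawn

Start position: (-10, -5)
Final position: (-10, -5)
Distance = 0; < 1e-6 -> CLOSED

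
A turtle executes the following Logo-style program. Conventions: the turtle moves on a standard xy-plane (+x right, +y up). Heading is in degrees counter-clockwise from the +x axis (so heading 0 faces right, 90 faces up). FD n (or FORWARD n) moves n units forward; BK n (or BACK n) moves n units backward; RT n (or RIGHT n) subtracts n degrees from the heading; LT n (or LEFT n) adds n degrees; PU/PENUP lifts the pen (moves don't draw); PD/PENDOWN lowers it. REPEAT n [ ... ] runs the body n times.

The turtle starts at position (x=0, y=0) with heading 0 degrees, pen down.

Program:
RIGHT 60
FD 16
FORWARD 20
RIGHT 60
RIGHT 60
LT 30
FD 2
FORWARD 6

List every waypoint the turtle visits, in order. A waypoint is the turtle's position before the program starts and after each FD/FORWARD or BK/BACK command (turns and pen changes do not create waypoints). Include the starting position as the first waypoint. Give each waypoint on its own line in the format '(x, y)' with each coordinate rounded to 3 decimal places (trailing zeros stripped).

Answer: (0, 0)
(8, -13.856)
(18, -31.177)
(16.268, -32.177)
(11.072, -35.177)

Derivation:
Executing turtle program step by step:
Start: pos=(0,0), heading=0, pen down
RT 60: heading 0 -> 300
FD 16: (0,0) -> (8,-13.856) [heading=300, draw]
FD 20: (8,-13.856) -> (18,-31.177) [heading=300, draw]
RT 60: heading 300 -> 240
RT 60: heading 240 -> 180
LT 30: heading 180 -> 210
FD 2: (18,-31.177) -> (16.268,-32.177) [heading=210, draw]
FD 6: (16.268,-32.177) -> (11.072,-35.177) [heading=210, draw]
Final: pos=(11.072,-35.177), heading=210, 4 segment(s) drawn
Waypoints (5 total):
(0, 0)
(8, -13.856)
(18, -31.177)
(16.268, -32.177)
(11.072, -35.177)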